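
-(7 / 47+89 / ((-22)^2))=-7571 / 22748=-0.33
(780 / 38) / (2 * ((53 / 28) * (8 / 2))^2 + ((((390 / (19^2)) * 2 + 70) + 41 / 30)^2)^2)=13836330035154900000 / 19701841828487563726714849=0.00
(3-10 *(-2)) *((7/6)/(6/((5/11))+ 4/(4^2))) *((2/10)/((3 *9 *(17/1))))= 322/370413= 0.00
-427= -427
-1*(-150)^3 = 3375000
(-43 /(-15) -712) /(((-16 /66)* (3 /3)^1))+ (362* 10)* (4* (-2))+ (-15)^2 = -1032393 /40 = -25809.82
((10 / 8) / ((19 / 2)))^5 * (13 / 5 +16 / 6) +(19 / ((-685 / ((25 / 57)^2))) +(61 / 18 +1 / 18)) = 112003589207 / 32565654048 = 3.44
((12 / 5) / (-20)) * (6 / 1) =-18 / 25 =-0.72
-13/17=-0.76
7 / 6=1.17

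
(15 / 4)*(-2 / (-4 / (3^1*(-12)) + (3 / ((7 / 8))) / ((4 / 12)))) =-189 / 262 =-0.72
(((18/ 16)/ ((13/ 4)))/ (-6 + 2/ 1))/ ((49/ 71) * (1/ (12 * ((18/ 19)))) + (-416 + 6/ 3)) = 17253/ 82526249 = 0.00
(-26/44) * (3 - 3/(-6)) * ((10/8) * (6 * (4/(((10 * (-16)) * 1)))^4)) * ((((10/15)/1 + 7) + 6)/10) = -3731/450560000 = -0.00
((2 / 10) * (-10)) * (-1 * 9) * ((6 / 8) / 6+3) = 56.25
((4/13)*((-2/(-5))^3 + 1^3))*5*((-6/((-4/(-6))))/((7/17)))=-11628/325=-35.78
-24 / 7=-3.43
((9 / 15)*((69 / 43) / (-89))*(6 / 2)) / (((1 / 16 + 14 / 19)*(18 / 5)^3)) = -21850 / 25108947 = -0.00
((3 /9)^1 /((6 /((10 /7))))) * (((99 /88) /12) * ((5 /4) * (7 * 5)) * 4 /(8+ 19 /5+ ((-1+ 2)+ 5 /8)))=625 /6444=0.10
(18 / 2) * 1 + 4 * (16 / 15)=13.27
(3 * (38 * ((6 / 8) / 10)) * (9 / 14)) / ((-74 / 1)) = -1539 / 20720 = -0.07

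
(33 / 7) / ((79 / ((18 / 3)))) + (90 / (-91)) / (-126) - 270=-13568797 / 50323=-269.63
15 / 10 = 3 / 2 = 1.50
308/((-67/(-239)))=73612/67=1098.69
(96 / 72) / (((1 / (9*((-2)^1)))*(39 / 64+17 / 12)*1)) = -4608 / 389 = -11.85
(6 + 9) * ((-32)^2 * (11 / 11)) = 15360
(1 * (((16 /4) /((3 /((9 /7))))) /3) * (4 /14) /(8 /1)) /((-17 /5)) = -5 /833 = -0.01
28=28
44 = 44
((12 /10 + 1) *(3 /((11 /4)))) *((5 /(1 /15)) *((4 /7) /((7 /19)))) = 13680 /49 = 279.18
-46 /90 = -23 /45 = -0.51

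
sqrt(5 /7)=sqrt(35) /7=0.85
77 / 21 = 11 / 3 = 3.67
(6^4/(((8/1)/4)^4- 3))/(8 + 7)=432/65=6.65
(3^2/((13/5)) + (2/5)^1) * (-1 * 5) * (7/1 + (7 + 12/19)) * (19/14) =-34889/91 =-383.40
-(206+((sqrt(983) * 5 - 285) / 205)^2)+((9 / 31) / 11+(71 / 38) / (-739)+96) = -1810832450717 / 16097192122+114 * sqrt(983) / 1681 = -110.37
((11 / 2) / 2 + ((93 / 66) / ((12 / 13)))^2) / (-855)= -354073 / 59590080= -0.01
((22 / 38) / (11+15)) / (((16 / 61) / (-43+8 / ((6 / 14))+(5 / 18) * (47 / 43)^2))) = -28210853 / 13845312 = -2.04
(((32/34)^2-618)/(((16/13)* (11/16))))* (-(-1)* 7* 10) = -162294860/3179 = -51052.17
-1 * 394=-394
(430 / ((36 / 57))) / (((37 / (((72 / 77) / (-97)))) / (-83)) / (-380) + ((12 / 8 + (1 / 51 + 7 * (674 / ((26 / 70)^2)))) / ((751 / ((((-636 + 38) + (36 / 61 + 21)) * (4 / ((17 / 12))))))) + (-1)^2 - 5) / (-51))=964069629278667600 / 2057760688752201449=0.47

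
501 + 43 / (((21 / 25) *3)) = 518.06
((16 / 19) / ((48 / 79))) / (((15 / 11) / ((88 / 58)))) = 1.54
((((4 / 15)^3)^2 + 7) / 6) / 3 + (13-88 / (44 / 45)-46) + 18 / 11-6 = -286371658069 / 2255343750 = -126.97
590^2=348100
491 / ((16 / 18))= 4419 / 8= 552.38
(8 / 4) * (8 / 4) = 4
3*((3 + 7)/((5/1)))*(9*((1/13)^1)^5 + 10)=22277634/371293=60.00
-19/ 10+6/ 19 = -301/ 190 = -1.58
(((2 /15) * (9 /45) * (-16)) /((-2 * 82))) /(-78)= -4 /119925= -0.00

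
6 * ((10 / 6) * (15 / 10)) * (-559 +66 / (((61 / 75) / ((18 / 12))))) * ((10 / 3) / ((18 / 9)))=-666850 / 61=-10931.97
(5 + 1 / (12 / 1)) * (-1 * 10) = -305 / 6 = -50.83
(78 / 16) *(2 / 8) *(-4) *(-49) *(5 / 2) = 9555 / 16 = 597.19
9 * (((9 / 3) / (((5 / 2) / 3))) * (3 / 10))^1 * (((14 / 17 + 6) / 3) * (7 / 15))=21924 / 2125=10.32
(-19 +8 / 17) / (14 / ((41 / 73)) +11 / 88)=-11480 / 15521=-0.74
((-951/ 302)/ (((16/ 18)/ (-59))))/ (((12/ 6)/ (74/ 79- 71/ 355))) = 146949471/ 1908640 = 76.99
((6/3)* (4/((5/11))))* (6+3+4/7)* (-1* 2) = -336.91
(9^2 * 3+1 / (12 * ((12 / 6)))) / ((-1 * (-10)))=5833 / 240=24.30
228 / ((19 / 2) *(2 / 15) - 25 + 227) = 3420 / 3049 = 1.12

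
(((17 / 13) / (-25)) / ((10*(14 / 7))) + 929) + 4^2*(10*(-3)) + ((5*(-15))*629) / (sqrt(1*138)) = 2918483 / 6500-15725*sqrt(138) / 46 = -3566.81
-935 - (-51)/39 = -12138/13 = -933.69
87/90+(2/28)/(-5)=20/21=0.95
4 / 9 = 0.44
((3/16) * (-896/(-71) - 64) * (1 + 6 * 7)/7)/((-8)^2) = -7353/7952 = -0.92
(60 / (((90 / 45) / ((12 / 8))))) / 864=5 / 96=0.05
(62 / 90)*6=62 / 15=4.13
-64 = -64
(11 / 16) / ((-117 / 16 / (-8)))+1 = 205 / 117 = 1.75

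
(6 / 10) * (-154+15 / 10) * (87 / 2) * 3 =-47763 / 4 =-11940.75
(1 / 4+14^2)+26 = 889 / 4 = 222.25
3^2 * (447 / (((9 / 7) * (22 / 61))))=190869 / 22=8675.86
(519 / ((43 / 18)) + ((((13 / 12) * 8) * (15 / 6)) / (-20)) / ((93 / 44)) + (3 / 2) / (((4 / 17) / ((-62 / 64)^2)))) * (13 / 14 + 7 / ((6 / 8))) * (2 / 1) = 9434326493065 / 2063867904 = 4571.19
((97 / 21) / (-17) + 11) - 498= -487.27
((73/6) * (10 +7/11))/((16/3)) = 24.26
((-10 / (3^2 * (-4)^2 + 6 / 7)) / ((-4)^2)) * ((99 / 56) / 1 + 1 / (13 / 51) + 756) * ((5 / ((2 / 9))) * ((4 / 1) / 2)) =-41588325 / 281216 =-147.89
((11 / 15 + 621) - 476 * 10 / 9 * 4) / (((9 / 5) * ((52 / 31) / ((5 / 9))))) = -274.86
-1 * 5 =-5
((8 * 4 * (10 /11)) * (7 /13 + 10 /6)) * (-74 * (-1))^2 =150699520 /429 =351280.93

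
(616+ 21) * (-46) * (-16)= 468832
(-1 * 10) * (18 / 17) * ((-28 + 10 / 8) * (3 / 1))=14445 / 17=849.71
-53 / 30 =-1.77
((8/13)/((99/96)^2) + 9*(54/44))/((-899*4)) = -329125/101817144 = -0.00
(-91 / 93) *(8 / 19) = -728 / 1767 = -0.41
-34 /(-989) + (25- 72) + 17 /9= -401228 /8901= -45.08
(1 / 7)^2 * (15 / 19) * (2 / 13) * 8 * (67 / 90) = 536 / 36309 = 0.01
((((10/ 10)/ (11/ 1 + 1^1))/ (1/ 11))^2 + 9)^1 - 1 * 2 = 7.84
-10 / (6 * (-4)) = 5 / 12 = 0.42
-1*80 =-80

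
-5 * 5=-25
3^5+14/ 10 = 1222/ 5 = 244.40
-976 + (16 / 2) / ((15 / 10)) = -2912 / 3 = -970.67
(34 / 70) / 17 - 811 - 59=-30449 / 35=-869.97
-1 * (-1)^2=-1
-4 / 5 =-0.80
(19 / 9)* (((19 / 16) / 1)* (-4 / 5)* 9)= -18.05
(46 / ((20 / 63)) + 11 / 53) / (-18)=-76907 / 9540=-8.06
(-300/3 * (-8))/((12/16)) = 3200/3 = 1066.67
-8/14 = -4/7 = -0.57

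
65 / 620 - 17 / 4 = -257 / 62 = -4.15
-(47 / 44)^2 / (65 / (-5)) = 2209 / 25168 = 0.09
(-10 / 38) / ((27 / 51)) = -85 / 171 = -0.50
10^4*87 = 870000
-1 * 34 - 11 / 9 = -317 / 9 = -35.22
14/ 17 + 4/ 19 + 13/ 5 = 5869/ 1615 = 3.63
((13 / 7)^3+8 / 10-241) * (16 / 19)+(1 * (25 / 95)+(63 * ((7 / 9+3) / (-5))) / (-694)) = -2222367768 / 11306995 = -196.55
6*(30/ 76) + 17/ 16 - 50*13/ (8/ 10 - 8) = 256387/ 2736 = 93.71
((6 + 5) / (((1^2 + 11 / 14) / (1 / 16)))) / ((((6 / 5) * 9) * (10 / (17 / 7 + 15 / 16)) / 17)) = 70499 / 345600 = 0.20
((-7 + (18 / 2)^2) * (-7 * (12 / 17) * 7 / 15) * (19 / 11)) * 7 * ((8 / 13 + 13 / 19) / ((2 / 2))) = -32590488 / 12155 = -2681.24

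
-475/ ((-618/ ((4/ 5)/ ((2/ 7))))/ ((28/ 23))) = 18620/ 7107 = 2.62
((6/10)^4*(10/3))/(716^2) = 27/32041000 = 0.00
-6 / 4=-3 / 2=-1.50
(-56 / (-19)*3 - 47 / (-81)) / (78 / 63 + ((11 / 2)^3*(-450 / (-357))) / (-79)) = -77899372 / 11711277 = -6.65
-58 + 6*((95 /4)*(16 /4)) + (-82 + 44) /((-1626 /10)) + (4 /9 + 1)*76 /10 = 6380564 /12195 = 523.21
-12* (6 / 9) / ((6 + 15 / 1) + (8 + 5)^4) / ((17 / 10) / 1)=-40 / 242947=-0.00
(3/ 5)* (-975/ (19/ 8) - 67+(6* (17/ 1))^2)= 565809/ 95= 5955.88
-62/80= -31/40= -0.78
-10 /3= -3.33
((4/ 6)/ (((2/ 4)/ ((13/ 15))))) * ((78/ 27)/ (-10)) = -676/ 2025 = -0.33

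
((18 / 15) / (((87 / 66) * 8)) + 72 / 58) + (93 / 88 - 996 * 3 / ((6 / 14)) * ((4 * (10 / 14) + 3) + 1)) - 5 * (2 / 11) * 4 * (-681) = -578400903 / 12760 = -45329.22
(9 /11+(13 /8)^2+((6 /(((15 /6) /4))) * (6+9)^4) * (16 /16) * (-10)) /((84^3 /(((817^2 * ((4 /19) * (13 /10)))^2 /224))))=-20389581120450040031 /16690544640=-1221624671.95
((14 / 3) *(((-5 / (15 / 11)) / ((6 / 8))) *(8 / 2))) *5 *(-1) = 12320 / 27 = 456.30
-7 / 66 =-0.11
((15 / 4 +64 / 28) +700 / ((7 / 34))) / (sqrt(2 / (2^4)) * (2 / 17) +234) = 3224711997 / 221542769 - 1621273 * sqrt(2) / 886171076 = 14.55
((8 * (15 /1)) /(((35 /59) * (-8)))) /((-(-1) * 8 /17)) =-3009 /56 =-53.73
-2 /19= -0.11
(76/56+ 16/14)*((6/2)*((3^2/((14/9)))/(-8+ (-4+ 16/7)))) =-1215/272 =-4.47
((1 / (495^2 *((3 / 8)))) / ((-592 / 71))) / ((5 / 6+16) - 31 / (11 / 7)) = 71 / 157417425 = 0.00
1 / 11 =0.09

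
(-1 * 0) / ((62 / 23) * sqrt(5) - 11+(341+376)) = 0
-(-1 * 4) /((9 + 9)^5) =0.00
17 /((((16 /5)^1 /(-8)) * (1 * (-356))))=85 /712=0.12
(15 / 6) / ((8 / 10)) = 25 / 8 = 3.12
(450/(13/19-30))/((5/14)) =-42.98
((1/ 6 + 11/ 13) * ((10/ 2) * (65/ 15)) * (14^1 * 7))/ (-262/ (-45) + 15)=96775/ 937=103.28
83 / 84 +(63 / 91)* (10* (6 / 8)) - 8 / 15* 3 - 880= -4779791 / 5460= -875.42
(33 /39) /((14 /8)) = 0.48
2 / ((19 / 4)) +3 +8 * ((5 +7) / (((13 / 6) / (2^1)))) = 22733 / 247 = 92.04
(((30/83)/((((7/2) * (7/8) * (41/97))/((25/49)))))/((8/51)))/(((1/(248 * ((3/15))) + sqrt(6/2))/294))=-55208520000/30762653789 + 2738342592000 * sqrt(3)/30762653789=152.38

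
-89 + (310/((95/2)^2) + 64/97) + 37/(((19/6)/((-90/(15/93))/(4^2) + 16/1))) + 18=-203618451/700340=-290.74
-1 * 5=-5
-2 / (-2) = 1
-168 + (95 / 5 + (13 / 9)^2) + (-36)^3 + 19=-3789497 / 81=-46783.91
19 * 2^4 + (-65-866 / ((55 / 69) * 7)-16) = 26101 / 385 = 67.79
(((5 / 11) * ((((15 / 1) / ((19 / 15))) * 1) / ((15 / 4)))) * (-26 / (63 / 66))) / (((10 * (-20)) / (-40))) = -1040 / 133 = -7.82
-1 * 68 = -68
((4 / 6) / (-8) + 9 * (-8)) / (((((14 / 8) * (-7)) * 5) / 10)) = 11.77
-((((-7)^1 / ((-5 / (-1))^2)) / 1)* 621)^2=-18896409 / 625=-30234.25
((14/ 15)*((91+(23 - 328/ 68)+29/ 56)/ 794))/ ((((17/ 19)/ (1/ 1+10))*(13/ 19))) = 2.32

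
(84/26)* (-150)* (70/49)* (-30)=270000/13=20769.23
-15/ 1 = -15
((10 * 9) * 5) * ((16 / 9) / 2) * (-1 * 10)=-4000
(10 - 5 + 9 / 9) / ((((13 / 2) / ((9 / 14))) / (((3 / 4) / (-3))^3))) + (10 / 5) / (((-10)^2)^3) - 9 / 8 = -12902321 / 11375000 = -1.13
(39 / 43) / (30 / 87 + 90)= 1131 / 112660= 0.01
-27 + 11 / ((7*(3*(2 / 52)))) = -281 / 21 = -13.38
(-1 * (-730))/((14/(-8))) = -2920/7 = -417.14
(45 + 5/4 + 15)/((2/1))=245/8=30.62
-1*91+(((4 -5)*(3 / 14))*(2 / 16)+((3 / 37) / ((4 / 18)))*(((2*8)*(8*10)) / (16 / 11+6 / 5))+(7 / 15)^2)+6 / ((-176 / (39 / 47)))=2994557717071 / 35189708400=85.10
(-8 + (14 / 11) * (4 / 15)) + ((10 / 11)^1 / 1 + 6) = -124 / 165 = -0.75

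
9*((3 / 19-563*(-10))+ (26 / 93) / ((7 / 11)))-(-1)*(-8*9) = 208637715 / 4123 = 50603.37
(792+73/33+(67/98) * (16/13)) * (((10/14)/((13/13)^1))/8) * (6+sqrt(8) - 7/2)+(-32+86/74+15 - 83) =6849494161/87111024+83564105 * sqrt(2)/588588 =279.41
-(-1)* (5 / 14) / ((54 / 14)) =5 / 54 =0.09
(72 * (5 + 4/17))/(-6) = -1068/17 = -62.82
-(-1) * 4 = 4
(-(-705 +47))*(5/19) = 3290/19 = 173.16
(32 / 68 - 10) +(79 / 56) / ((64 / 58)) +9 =22819 / 30464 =0.75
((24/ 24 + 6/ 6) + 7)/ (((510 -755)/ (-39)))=351/ 245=1.43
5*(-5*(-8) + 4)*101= 22220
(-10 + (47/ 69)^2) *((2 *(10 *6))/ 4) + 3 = -449249/ 1587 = -283.08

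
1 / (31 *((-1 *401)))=-0.00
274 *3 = 822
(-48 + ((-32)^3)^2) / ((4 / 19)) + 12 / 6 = 5100273438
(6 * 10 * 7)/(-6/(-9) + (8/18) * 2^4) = 54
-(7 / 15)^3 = -343 / 3375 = -0.10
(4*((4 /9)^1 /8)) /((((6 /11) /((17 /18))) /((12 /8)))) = 187 /324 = 0.58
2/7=0.29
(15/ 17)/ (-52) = -0.02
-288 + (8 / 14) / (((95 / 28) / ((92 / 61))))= -1667488 / 5795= -287.75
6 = 6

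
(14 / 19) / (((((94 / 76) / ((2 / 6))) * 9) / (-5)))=-140 / 1269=-0.11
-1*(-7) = 7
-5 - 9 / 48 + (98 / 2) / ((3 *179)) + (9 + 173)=1519957 / 8592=176.90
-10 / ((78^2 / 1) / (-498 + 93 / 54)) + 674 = 36950209 / 54756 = 674.82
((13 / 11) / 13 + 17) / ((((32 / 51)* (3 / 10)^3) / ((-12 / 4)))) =-99875 / 33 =-3026.52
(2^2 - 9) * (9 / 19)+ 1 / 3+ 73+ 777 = 48334 / 57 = 847.96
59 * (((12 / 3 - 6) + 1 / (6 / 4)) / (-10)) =118 / 15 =7.87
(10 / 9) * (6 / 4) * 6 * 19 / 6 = 95 / 3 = 31.67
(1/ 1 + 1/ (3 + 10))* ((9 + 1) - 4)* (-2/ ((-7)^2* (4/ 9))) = -54/ 91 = -0.59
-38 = -38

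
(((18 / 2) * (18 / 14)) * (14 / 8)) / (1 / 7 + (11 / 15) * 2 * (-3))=-2835 / 596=-4.76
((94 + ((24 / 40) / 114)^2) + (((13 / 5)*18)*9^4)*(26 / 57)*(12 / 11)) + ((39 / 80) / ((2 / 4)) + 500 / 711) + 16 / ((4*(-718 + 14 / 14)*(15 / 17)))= 2292607291965167 / 14995290200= 152888.49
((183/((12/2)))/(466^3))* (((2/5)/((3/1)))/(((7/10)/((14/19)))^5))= 4880000/93963032089089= 0.00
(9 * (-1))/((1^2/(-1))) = 9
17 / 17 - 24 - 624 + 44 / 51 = -32953 / 51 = -646.14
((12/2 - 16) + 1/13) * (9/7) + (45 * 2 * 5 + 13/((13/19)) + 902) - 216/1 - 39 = 100395/91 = 1103.24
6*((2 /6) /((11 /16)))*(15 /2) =240 /11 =21.82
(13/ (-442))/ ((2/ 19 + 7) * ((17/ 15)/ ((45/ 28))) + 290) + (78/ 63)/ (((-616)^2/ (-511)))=-79863283/ 45197193888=-0.00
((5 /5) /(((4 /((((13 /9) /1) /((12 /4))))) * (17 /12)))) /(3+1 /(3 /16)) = 13 /1275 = 0.01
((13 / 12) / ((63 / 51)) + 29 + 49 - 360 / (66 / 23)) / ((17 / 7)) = -129113 / 6732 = -19.18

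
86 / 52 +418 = 10911 / 26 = 419.65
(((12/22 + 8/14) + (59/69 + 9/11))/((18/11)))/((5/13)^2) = 1252628/108675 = 11.53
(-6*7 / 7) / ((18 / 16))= -16 / 3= -5.33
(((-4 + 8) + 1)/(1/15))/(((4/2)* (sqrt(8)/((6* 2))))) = 225* sqrt(2)/2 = 159.10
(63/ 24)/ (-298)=-21/ 2384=-0.01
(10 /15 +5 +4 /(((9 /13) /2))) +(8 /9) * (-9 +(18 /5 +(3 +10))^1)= 1079 /45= 23.98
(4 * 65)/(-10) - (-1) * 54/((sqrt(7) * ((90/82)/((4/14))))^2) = -655402/25725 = -25.48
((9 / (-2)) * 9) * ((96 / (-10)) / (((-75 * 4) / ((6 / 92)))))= -243 / 2875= -0.08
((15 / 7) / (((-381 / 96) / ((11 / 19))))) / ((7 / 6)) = -31680 / 118237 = -0.27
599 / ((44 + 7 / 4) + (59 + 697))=2396 / 3207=0.75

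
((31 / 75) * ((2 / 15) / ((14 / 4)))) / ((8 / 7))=31 / 2250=0.01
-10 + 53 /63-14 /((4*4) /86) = -21271 /252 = -84.41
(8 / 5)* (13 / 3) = 6.93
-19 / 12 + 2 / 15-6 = -7.45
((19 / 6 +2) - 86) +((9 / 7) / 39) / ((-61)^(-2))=22843 / 546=41.84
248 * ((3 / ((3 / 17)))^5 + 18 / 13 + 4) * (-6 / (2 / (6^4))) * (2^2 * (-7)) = 498339801211392 / 13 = 38333830862414.77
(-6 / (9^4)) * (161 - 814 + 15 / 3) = 0.59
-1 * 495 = -495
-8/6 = -4/3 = -1.33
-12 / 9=-4 / 3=-1.33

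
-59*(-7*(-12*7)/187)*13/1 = -450996/187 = -2411.74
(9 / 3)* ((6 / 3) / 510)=1 / 85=0.01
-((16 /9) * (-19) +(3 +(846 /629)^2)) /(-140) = -103151113 /498507660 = -0.21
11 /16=0.69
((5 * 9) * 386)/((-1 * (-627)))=5790/209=27.70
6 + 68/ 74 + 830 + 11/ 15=464897/ 555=837.65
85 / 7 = 12.14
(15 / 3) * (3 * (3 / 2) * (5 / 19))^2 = 10125 / 1444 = 7.01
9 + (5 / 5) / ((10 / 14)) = 52 / 5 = 10.40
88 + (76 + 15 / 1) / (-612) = 53765 / 612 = 87.85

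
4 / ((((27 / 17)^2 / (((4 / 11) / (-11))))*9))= -4624 / 793881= -0.01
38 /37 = 1.03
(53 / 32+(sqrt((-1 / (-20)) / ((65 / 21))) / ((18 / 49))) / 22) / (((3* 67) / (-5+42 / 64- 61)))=-36941 / 68608- 34153* sqrt(273) / 110373120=-0.54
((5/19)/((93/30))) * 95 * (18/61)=4500/1891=2.38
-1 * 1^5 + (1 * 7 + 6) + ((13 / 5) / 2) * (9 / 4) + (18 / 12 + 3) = 777 / 40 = 19.42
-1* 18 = -18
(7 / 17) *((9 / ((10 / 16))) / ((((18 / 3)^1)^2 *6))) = 0.03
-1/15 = -0.07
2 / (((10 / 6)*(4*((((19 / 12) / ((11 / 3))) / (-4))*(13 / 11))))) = -2904 / 1235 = -2.35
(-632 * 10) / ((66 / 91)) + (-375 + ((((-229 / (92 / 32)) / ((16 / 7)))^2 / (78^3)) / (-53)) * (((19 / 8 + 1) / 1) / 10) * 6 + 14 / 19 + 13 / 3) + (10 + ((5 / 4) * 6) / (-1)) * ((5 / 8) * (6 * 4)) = -9046.37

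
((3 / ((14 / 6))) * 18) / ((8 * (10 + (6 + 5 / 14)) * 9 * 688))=9 / 315104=0.00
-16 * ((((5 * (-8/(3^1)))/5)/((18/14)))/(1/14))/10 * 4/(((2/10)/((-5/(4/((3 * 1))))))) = -31360/9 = -3484.44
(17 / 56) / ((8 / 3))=51 / 448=0.11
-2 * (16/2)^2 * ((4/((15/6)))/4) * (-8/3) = 2048/15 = 136.53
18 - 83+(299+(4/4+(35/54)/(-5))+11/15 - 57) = 48223/270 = 178.60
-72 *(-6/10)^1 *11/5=2376/25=95.04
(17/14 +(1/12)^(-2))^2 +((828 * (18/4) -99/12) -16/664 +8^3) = 102963892/4067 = 25316.91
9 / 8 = 1.12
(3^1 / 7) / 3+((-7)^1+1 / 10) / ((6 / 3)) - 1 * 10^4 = -1400463 / 140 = -10003.31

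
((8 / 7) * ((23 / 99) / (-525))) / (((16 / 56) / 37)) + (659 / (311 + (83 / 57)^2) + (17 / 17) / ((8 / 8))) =3.04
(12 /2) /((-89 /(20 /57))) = -40 /1691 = -0.02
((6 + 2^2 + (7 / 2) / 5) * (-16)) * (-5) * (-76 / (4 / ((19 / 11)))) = -309016 / 11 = -28092.36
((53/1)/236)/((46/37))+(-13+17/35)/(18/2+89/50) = -40150427/40959688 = -0.98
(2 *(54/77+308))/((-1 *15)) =-9508/231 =-41.16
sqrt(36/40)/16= 3 * sqrt(10)/160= 0.06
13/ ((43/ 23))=299/ 43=6.95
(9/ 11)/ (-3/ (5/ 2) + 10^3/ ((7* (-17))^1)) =-5355/ 62854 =-0.09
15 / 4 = 3.75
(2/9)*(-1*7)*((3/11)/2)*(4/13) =-28/429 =-0.07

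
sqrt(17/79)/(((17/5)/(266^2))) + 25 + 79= 104 + 353780 * sqrt(1343)/1343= 9757.73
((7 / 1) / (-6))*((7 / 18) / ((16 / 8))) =-49 / 216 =-0.23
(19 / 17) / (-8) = -19 / 136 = -0.14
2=2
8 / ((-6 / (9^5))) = -78732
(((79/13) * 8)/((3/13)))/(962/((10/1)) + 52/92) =9085/4173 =2.18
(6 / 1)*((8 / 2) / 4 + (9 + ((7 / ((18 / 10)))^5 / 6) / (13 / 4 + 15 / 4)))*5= 55230325 / 59049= 935.33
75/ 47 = 1.60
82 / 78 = 41 / 39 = 1.05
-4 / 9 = -0.44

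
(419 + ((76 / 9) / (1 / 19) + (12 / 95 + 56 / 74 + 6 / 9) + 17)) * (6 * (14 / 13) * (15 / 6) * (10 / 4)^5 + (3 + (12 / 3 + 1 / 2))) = 207894371767 / 219336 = 947835.16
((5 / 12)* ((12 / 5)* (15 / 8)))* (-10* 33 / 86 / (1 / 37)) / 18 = -10175 / 688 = -14.79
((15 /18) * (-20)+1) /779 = -47 /2337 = -0.02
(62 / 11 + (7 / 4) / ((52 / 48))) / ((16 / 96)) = 6222 / 143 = 43.51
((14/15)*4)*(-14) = -784/15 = -52.27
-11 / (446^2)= -11 / 198916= -0.00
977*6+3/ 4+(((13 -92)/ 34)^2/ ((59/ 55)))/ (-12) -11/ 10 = 23985562321/ 4092240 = 5861.23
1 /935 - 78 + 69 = -8414 /935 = -9.00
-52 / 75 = -0.69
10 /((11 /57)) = 570 /11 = 51.82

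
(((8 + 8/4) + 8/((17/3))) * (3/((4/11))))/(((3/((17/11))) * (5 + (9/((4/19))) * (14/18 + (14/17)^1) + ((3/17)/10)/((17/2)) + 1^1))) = 280330/430367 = 0.65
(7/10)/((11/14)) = 49/55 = 0.89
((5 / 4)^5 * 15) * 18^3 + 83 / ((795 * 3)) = 81499932499 / 305280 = 266967.81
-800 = -800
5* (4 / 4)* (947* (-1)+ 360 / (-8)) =-4960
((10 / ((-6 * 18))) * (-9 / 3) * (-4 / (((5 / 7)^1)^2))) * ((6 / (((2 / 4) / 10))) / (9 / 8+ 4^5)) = -6272 / 24603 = -0.25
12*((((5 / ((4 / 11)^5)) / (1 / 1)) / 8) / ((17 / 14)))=16910355 / 17408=971.41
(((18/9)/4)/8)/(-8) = -1/128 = -0.01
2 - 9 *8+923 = 853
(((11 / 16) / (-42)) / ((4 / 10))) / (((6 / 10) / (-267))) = 24475 / 1344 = 18.21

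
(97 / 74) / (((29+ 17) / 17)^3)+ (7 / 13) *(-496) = -25002148515 / 93637232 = -267.01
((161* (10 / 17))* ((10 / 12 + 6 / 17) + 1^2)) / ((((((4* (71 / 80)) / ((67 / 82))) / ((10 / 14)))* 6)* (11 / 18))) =85910750 / 9254069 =9.28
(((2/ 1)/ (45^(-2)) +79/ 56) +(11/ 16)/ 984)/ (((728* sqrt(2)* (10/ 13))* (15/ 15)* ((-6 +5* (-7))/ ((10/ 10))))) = -446497949* sqrt(2)/ 5060751360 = -0.12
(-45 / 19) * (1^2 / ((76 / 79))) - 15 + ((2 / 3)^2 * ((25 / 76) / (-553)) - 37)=-391408111 / 7186788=-54.46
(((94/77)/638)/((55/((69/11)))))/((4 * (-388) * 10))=-0.00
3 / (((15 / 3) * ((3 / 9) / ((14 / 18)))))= 1.40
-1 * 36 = -36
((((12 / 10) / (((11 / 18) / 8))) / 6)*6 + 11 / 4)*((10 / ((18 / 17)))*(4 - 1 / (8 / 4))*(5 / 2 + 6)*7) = 57507821 / 1584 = 36305.44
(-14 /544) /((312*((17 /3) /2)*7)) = -1 /240448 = -0.00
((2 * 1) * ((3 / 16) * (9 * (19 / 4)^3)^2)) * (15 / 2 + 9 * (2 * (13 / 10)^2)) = 2709419332671 / 204800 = 13229586.59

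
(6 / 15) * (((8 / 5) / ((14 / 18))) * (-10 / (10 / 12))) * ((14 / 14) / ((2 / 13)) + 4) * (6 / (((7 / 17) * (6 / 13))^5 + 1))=-8198749473250752 / 13182841408325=-621.93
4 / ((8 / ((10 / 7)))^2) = 25 / 196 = 0.13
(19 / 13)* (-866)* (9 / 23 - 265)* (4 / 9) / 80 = 25034761 / 13455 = 1860.63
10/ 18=5/ 9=0.56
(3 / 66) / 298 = 1 / 6556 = 0.00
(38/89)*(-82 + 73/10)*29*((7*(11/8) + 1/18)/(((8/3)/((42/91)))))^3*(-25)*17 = 11846483685515385/6407225344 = 1848925.71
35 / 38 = 0.92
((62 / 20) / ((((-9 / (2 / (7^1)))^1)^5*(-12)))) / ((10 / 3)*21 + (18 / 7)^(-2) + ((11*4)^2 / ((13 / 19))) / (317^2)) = 647953072 / 5459155655279812605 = 0.00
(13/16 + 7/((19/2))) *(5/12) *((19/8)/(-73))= -785/37376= -0.02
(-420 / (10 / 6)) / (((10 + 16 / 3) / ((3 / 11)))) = -1134 / 253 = -4.48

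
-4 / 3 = -1.33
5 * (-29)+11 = -134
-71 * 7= -497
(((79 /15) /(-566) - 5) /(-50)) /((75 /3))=42529 /10612500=0.00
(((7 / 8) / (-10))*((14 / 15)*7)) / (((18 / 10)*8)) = -343 / 8640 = -0.04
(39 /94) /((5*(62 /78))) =1521 /14570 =0.10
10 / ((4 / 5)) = 25 / 2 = 12.50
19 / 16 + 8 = 147 / 16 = 9.19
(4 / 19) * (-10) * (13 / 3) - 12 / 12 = -577 / 57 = -10.12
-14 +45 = 31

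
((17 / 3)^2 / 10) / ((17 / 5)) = 17 / 18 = 0.94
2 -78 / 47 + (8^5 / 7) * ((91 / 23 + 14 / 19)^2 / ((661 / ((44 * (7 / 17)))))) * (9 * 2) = 5131061278665680 / 100858176691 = 50874.02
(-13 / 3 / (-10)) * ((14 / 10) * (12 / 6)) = 91 / 75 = 1.21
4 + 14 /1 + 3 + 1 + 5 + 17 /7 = 206 /7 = 29.43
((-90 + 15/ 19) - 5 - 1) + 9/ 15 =-94.61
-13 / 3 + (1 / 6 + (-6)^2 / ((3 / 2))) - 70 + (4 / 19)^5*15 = -745213639 / 14856594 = -50.16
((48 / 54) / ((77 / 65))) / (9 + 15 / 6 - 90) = -1040 / 108801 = -0.01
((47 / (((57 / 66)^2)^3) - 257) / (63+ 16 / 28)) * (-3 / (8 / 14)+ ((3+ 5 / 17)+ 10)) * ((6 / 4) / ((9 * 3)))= -507675542591 / 502450009080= -1.01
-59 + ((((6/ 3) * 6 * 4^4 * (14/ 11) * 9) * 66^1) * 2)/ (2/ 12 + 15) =3980545/ 13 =306195.77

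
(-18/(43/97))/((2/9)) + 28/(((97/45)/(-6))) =-260.66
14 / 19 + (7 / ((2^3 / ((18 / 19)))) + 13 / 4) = 183 / 38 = 4.82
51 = 51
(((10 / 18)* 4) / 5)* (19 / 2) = 38 / 9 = 4.22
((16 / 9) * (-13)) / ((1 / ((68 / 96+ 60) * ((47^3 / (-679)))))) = 3933022886 / 18333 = 214532.42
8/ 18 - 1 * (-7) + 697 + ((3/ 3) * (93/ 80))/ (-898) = 455464763/ 646560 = 704.44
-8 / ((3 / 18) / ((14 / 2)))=-336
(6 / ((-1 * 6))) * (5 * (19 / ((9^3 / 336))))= -10640 / 243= -43.79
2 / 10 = 1 / 5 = 0.20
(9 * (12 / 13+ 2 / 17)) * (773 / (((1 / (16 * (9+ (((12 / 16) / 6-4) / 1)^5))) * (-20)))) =4533789916629 / 905216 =5008517.21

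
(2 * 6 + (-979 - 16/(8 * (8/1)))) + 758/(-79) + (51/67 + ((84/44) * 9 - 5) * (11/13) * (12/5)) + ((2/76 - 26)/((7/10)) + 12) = -25531662491/26147420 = -976.45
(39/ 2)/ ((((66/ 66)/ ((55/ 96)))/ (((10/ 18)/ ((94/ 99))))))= 39325/ 6016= 6.54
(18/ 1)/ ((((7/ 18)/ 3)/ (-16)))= -15552/ 7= -2221.71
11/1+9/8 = 97/8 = 12.12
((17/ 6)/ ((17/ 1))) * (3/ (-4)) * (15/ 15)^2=-1/ 8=-0.12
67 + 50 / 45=613 / 9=68.11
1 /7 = 0.14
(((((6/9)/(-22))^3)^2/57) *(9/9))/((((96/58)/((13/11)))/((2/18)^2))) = 377/3148309619596944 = 0.00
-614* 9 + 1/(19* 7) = -734957/133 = -5525.99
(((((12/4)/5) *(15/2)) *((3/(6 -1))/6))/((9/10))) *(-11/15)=-11/30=-0.37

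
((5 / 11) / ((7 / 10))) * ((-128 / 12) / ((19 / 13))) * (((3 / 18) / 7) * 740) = -7696000 / 92169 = -83.50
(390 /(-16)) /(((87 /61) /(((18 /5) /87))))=-0.71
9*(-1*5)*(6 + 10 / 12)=-615 / 2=-307.50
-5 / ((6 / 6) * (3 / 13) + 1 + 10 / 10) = -65 / 29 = -2.24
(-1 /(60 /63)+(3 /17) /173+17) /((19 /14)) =345667 /29410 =11.75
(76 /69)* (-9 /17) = -228 /391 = -0.58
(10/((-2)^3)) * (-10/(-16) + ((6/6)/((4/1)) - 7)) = 7.66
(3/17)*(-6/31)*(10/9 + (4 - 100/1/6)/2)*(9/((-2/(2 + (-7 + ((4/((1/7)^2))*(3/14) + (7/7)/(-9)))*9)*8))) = -33417/1054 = -31.70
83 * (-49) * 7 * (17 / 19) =-483973 / 19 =-25472.26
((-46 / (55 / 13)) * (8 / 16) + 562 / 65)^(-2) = 20449 / 210681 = 0.10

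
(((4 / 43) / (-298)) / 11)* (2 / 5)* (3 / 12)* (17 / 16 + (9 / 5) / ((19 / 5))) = -467 / 107125040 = -0.00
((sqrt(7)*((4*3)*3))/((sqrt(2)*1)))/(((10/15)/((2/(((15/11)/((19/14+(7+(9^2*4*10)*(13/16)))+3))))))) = 3664386*sqrt(14)/35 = 391739.34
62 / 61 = 1.02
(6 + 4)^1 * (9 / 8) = 45 / 4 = 11.25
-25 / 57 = -0.44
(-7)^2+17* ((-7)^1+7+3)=100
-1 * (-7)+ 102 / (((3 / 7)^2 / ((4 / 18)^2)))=8365 / 243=34.42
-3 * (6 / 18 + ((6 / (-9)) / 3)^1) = -1 / 3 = -0.33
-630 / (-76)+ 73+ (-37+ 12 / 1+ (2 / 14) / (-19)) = 56.28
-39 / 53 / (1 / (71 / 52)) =-213 / 212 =-1.00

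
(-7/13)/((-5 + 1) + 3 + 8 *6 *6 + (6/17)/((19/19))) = -119/63505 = -0.00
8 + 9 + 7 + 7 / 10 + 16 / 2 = 327 / 10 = 32.70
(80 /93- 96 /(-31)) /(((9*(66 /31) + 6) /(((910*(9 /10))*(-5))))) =-644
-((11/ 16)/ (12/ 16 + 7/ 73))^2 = -644809/ 976144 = -0.66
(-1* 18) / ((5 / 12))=-216 / 5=-43.20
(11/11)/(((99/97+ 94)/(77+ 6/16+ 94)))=1.80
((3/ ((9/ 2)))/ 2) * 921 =307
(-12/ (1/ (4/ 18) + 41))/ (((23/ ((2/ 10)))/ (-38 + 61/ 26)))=11124/ 136045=0.08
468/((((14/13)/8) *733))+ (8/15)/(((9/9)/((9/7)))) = 19896/3665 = 5.43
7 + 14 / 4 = 21 / 2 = 10.50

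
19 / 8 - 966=-7709 / 8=-963.62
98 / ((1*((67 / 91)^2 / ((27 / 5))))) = 21911526 / 22445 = 976.23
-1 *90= -90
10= 10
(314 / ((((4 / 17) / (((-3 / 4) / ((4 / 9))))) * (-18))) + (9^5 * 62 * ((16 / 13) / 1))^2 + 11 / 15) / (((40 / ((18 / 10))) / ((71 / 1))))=701615662102921336293 / 10816000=64868311954781.93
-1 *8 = -8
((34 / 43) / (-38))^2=289 / 667489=0.00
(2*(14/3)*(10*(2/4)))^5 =53782400000/243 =221326748.97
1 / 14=0.07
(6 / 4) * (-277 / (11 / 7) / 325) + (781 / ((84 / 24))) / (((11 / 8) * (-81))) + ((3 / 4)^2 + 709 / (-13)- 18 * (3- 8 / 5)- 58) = -4540310767 / 32432400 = -139.99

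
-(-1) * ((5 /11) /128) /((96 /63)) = 105 /45056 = 0.00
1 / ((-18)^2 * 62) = 1 / 20088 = 0.00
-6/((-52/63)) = 189/26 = 7.27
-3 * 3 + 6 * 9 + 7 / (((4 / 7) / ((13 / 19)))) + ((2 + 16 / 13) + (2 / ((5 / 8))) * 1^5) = 295473 / 4940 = 59.81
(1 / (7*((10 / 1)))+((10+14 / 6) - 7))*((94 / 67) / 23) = 52781 / 161805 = 0.33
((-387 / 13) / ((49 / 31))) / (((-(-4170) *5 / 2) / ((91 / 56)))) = -3999 / 1362200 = -0.00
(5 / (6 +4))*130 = 65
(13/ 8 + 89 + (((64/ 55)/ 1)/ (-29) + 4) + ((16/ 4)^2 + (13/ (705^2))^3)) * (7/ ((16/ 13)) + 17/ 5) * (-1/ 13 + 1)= 25191006077822719606231013/ 27156104126388022500000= 927.64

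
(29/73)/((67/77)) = 0.46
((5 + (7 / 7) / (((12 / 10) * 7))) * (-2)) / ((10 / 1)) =-43 / 42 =-1.02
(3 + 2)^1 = 5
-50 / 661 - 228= -150758 / 661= -228.08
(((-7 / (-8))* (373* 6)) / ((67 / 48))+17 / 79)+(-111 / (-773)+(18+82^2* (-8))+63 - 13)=-214069633334 / 4091489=-52320.72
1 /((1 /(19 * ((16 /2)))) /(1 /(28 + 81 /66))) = 3344 /643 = 5.20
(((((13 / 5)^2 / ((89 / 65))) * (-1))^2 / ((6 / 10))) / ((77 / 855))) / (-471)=-91709371 / 95756969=-0.96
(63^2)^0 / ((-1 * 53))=-1 / 53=-0.02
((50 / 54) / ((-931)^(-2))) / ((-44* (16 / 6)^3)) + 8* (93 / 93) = -21488801 / 22528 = -953.87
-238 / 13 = -18.31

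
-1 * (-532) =532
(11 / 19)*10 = 110 / 19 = 5.79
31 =31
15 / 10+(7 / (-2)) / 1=-2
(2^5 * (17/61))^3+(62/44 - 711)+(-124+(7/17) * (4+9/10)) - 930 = -223328935611/212227235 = -1052.31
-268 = -268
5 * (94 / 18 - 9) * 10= -1700 / 9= -188.89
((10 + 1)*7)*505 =38885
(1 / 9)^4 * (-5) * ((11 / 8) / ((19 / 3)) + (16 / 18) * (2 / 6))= -10535 / 26926344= -0.00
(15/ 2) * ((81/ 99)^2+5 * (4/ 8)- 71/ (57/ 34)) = -2702345/ 9196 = -293.86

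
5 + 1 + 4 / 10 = 32 / 5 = 6.40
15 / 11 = 1.36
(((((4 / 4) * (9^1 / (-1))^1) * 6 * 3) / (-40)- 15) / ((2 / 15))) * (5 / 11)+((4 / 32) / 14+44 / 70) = -32289 / 880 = -36.69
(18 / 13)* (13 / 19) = 18 / 19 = 0.95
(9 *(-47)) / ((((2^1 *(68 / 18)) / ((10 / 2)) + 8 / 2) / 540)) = -2569725 / 62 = -41447.18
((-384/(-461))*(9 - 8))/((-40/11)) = -528/2305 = -0.23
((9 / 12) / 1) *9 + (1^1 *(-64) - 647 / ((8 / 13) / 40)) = -168449 / 4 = -42112.25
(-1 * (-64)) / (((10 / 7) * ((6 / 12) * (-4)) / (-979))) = 109648 / 5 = 21929.60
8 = 8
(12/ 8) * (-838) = -1257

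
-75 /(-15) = 5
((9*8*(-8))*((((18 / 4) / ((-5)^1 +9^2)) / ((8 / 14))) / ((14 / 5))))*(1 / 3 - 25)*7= 3680.53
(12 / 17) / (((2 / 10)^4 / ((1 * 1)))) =7500 / 17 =441.18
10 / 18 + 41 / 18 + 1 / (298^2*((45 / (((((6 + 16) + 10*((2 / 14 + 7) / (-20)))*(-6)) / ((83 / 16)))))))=1096394321 / 386963430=2.83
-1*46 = -46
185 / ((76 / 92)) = 4255 / 19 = 223.95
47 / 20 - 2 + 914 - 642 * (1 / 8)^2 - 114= 126451 / 160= 790.32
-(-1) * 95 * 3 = 285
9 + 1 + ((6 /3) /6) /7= 211 /21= 10.05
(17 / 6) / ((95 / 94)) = 799 / 285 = 2.80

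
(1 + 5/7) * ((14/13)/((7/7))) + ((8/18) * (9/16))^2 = 397/208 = 1.91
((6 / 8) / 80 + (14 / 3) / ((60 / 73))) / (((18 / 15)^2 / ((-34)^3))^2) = 49418655331375 / 11664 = 4236853166.27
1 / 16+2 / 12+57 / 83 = 3649 / 3984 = 0.92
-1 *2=-2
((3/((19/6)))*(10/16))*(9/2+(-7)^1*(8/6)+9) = 375/152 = 2.47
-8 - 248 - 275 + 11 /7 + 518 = -80 /7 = -11.43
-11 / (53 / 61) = -671 / 53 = -12.66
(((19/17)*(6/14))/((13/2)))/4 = 57/3094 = 0.02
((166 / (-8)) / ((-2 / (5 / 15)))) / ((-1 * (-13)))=83 / 312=0.27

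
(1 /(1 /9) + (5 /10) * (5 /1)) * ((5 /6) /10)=23 /24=0.96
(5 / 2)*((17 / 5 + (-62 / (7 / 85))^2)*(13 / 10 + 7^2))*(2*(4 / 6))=69849262499 / 735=95033010.20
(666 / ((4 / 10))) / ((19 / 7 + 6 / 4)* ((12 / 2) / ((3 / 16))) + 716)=1.96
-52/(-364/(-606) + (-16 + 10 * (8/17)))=133926/27541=4.86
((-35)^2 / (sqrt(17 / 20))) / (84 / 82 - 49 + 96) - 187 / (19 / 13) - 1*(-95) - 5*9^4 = -623921 / 19 + 100450*sqrt(85) / 33473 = -32810.28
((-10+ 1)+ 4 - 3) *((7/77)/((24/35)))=-35/33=-1.06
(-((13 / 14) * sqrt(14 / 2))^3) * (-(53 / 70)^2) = 6171373 * sqrt(7) / 1920800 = 8.50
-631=-631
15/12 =5/4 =1.25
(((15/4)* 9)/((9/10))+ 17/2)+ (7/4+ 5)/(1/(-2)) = 65/2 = 32.50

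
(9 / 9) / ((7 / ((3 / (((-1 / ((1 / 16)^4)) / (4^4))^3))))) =-3 / 117440512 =-0.00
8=8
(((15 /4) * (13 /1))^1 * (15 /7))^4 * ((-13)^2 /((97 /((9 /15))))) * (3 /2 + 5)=96490551571171875 /119243264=809190794.80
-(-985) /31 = 985 /31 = 31.77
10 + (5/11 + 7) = 192/11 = 17.45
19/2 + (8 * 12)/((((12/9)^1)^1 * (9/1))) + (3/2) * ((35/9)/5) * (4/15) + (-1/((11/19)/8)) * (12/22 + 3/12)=74263/10890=6.82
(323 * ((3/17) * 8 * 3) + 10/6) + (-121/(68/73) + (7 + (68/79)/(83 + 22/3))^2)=120515581369309/93502437324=1288.90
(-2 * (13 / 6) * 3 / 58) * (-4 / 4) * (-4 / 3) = -26 / 87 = -0.30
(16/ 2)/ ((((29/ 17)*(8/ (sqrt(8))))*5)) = 34*sqrt(2)/ 145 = 0.33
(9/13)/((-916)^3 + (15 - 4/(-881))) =-0.00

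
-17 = -17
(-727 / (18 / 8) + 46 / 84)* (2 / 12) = -40643 / 756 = -53.76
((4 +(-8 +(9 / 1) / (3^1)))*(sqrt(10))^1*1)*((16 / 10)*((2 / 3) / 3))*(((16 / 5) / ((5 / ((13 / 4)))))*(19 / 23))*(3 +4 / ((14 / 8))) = -584896*sqrt(10) / 181125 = -10.21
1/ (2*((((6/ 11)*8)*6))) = 11/ 576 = 0.02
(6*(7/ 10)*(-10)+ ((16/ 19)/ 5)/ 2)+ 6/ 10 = -785/ 19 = -41.32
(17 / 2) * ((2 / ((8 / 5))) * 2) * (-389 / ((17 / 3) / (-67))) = 390945 / 4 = 97736.25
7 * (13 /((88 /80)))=910 /11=82.73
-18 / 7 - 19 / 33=-727 / 231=-3.15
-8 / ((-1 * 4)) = 2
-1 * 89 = -89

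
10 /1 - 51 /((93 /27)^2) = 5479 /961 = 5.70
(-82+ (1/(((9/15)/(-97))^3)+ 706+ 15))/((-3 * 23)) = 114066872/1863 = 61227.52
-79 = -79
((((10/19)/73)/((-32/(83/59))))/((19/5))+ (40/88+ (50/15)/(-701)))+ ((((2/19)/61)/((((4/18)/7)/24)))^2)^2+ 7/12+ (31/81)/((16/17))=168384130266560242510229/38832408232832406727656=4.34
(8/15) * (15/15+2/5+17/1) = 736/75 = 9.81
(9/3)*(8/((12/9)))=18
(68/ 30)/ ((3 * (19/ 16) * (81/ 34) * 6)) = 9248/ 207765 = 0.04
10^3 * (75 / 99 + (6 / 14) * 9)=4614.72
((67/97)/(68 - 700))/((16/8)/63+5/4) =-4221/4950298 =-0.00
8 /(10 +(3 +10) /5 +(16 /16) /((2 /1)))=0.61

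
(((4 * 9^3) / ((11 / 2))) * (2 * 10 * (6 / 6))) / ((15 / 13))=101088 / 11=9189.82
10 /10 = 1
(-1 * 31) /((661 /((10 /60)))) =-31 /3966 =-0.01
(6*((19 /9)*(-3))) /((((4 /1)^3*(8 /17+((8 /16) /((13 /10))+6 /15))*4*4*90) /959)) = -211939 /672768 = -0.32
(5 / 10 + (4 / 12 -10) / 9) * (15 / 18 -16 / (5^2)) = -899 / 8100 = -0.11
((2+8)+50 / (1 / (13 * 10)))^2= 42380100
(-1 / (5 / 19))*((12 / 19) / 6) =-2 / 5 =-0.40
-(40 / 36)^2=-100 / 81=-1.23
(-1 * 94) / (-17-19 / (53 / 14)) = 4982 / 1167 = 4.27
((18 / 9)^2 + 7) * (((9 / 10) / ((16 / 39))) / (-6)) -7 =-3527 / 320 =-11.02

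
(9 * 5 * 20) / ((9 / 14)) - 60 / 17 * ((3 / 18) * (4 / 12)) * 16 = 71240 / 51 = 1396.86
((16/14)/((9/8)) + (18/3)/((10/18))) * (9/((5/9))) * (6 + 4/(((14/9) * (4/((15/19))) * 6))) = 54216513/46550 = 1164.69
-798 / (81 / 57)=-5054 / 9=-561.56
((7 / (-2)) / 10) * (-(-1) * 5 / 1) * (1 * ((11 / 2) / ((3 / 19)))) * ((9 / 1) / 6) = -1463 / 16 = -91.44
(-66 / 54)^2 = 121 / 81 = 1.49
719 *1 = 719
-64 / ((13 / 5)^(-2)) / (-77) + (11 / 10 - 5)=6617 / 3850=1.72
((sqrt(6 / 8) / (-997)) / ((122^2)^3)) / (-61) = sqrt(3) / 401064269761655936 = 0.00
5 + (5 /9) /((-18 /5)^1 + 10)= 1465 /288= 5.09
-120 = -120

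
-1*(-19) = 19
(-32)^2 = 1024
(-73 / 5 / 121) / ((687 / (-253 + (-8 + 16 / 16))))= 0.05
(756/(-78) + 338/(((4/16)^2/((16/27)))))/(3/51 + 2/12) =38129708/2691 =14169.35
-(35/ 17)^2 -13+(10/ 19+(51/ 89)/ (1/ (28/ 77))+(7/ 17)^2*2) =-86897810/ 5375689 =-16.16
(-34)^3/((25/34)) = -1336336/25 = -53453.44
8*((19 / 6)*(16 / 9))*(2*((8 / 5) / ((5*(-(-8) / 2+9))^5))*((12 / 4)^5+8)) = 4883456 / 156639234375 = 0.00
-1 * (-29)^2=-841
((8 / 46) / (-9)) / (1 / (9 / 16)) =-1 / 92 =-0.01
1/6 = 0.17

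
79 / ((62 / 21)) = 1659 / 62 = 26.76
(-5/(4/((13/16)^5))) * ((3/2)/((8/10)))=-27846975/33554432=-0.83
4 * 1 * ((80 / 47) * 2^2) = 1280 / 47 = 27.23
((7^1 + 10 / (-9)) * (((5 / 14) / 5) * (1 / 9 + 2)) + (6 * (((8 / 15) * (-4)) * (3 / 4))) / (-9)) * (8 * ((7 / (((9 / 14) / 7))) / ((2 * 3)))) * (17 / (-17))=-2172268 / 10935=-198.65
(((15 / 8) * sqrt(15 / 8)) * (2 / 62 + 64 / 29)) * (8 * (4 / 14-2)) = -90585 * sqrt(30) / 6293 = -78.84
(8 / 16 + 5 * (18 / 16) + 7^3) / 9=931 / 24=38.79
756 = 756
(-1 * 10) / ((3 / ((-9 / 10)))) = 3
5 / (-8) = -5 / 8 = -0.62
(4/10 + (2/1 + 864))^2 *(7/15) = 43787856/125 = 350302.85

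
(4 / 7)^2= 16 / 49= 0.33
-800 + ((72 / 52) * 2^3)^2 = -114464 / 169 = -677.30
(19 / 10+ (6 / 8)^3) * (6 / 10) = 2229 / 1600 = 1.39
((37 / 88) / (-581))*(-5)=185 / 51128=0.00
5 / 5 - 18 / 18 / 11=10 / 11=0.91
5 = 5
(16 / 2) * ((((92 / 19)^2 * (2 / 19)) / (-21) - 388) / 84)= -111808120 / 3024819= -36.96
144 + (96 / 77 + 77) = 17113 / 77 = 222.25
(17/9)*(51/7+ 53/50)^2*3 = 145048097/367500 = 394.69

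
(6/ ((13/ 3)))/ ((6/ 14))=42/ 13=3.23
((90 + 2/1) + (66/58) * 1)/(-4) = -2701/116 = -23.28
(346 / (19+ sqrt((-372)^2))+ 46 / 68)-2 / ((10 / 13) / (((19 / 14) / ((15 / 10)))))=-64949 / 82110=-0.79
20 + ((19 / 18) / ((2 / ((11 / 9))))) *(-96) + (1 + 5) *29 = 3566 / 27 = 132.07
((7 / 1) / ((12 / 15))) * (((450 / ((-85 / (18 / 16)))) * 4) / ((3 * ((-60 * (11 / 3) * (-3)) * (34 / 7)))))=-2205 / 101728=-0.02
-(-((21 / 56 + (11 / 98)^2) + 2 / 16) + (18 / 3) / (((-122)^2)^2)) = 136326143283 / 265950913928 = 0.51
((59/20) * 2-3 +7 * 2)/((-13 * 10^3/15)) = -39/2000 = -0.02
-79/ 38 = -2.08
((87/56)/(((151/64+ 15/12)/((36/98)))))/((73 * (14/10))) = 20880/13496021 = 0.00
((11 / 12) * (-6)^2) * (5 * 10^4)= 1650000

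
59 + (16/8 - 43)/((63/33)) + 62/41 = 33610/861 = 39.04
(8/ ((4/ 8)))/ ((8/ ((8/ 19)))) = 16/ 19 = 0.84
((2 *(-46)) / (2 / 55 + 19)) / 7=-5060 / 7329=-0.69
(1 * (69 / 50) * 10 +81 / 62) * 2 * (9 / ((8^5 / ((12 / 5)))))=126441 / 6348800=0.02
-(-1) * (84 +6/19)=1602/19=84.32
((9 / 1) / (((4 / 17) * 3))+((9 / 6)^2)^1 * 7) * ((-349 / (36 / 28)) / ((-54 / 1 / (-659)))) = -30588803 / 324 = -94409.89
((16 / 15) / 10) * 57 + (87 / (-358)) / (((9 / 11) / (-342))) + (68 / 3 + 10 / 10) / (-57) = 82067168 / 765225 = 107.25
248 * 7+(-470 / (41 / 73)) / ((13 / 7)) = 685118 / 533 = 1285.40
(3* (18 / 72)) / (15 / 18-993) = -9 / 11906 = -0.00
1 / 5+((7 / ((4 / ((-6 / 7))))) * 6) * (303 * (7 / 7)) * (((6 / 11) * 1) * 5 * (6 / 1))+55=-2451264 / 55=-44568.44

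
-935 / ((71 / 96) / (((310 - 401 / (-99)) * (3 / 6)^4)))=-5285470 / 213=-24814.41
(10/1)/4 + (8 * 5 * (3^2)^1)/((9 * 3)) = 95/6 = 15.83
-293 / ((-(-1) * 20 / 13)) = -190.45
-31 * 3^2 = -279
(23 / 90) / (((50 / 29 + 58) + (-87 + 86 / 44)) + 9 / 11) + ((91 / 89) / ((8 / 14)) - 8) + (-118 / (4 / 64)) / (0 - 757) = -706587135319 / 189583579620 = -3.73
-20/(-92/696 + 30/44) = -9570/263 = -36.39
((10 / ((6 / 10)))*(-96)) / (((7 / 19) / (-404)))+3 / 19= 233350421 / 133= 1754514.44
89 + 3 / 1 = 92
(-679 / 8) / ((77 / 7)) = -679 / 88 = -7.72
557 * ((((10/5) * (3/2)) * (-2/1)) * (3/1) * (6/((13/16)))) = -962496/13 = -74038.15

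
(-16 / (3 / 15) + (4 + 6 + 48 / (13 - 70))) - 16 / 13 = -17802 / 247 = -72.07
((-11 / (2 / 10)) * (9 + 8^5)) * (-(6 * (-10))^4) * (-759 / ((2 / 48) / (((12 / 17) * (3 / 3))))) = -5107062300595200000 / 17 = -300415429446776470.59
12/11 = 1.09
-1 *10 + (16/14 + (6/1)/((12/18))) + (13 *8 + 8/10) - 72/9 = 3393/35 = 96.94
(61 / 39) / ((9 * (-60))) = -61 / 21060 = -0.00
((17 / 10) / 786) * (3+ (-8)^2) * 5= 1139 / 1572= 0.72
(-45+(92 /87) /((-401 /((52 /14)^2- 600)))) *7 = -74283227 /244209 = -304.18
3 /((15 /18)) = 18 /5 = 3.60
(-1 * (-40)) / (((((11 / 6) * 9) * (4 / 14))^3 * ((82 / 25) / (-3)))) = -171500 / 491139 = -0.35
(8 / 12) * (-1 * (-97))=194 / 3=64.67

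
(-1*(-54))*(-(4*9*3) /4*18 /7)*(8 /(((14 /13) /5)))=-6823440 /49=-139253.88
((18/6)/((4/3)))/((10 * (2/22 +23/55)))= 99/224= 0.44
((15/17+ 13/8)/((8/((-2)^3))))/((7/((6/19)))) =-1023/9044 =-0.11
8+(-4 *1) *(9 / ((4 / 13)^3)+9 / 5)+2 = -98641 / 80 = -1233.01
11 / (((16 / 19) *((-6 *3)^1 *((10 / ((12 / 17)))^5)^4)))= -2653253867962368 / 387595310845143558731231784820556640625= -0.00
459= 459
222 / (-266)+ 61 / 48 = 2785 / 6384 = 0.44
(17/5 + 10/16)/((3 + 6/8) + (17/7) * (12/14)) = 7889/11430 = 0.69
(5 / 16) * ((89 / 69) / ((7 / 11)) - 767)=-923705 / 3864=-239.05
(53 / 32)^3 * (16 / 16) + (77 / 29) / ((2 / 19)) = 29.77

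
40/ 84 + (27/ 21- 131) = -129.24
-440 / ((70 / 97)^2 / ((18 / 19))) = -3725964 / 4655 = -800.42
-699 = -699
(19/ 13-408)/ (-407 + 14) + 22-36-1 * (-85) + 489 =2866325/ 5109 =561.03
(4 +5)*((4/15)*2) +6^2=204/5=40.80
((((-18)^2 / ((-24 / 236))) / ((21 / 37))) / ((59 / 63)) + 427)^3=-172529619263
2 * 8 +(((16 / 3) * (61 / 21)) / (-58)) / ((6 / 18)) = 9256 / 609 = 15.20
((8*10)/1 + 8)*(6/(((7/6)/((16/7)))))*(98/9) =11264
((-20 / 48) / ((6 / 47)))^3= -12977875 / 373248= -34.77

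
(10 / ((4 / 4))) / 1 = 10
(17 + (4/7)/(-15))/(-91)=-137/735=-0.19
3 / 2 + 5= 13 / 2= 6.50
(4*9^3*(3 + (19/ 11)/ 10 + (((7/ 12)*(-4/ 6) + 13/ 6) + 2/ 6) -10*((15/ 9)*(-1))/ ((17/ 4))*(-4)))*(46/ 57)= -434881332/ 17765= -24479.67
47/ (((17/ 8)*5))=376/ 85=4.42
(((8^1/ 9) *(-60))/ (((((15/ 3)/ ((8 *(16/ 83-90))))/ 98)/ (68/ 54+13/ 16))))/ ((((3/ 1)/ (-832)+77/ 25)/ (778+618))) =303743669512192000/ 430198047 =706055435.70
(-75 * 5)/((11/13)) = -4875/11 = -443.18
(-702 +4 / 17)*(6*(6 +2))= -33684.71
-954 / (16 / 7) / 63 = -53 / 8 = -6.62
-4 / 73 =-0.05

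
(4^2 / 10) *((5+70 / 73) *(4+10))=9744 / 73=133.48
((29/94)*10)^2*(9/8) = 189225/17672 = 10.71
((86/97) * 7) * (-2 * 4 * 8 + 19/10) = -385.40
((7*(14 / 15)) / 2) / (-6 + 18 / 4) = -98 / 45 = -2.18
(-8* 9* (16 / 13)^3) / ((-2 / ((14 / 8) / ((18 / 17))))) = 243712 / 2197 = 110.93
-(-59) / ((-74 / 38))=-1121 / 37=-30.30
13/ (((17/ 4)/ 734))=38168/ 17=2245.18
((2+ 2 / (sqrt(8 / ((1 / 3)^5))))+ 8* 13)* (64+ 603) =667* sqrt(6) / 54+ 70702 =70732.26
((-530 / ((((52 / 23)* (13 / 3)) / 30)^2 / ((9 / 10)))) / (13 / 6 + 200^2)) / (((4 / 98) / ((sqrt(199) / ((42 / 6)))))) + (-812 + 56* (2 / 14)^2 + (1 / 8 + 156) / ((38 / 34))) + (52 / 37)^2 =-974754593 / 1456616 - 10730460825* sqrt(199) / 27420045172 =-674.71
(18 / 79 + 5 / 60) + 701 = 664843 / 948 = 701.31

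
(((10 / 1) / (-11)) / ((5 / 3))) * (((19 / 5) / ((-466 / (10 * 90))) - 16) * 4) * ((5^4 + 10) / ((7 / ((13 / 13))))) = 4619.31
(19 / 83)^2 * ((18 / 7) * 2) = 0.27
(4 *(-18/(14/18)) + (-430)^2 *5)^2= 41871925605904/49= 854529093998.04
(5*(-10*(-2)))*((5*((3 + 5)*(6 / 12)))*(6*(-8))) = -96000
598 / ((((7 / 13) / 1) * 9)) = 7774 / 63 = 123.40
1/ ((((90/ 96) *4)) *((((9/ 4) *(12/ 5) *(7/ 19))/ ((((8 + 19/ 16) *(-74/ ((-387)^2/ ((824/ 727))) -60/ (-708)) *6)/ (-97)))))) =-71928093223/ 11216376837882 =-0.01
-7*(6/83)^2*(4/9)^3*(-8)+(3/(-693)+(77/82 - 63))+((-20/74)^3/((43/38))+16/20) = -2350420473407779489/38369789206326270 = -61.26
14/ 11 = 1.27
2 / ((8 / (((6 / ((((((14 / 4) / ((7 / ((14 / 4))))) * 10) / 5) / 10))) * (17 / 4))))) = 255 / 14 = 18.21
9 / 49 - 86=-4205 / 49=-85.82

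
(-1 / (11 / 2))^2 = 4 / 121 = 0.03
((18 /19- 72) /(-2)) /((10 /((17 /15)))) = 153 /38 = 4.03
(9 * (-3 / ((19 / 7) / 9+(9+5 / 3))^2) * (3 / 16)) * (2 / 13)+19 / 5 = 3.79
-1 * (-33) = 33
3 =3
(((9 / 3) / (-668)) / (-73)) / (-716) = -3 / 34915024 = -0.00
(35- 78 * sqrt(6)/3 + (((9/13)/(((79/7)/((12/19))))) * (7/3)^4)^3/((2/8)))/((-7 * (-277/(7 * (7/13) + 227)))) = 1176636582873439000/240789621725531073- 6000 * sqrt(6)/1939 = -2.69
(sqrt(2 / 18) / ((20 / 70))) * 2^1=7 / 3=2.33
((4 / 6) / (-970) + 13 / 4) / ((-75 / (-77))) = 1456147 / 436500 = 3.34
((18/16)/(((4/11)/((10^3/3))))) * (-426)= -878625/2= -439312.50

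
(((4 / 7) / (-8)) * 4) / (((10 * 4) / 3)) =-3 / 140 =-0.02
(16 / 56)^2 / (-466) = -2 / 11417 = -0.00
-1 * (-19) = 19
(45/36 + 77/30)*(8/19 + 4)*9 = 14427/95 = 151.86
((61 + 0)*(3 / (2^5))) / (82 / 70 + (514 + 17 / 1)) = 0.01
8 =8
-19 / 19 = -1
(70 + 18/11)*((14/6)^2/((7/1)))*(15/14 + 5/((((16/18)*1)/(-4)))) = -39400/33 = -1193.94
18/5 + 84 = 438/5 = 87.60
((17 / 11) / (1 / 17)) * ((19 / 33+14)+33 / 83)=11852468 / 30129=393.39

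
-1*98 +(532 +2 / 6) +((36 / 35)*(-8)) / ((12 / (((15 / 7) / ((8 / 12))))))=63523 / 147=432.13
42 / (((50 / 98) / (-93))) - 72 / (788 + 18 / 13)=-982054314 / 128275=-7655.85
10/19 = 0.53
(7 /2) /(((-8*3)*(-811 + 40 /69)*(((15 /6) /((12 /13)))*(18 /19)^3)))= 1104299 /14131849680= 0.00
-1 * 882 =-882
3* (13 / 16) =39 / 16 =2.44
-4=-4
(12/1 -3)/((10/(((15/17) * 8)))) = 108/17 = 6.35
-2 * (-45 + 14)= 62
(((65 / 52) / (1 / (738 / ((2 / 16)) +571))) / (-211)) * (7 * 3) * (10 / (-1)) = 3399375 / 422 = 8055.39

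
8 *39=312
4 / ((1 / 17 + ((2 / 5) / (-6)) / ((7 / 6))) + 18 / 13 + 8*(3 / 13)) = 30940 / 25003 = 1.24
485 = 485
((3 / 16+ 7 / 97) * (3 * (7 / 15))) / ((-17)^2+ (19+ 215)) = 0.00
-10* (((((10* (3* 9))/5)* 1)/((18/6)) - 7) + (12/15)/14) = -774/7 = -110.57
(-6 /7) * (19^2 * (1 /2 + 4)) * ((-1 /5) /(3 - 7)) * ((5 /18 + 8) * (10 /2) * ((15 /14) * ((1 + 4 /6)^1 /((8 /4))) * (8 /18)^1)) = -1344725 /1176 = -1143.47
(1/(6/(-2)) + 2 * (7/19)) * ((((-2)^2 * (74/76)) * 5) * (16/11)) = 136160/11913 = 11.43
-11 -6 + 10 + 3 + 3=-1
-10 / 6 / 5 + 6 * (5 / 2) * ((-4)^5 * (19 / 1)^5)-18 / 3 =-114098641939 / 3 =-38032880646.33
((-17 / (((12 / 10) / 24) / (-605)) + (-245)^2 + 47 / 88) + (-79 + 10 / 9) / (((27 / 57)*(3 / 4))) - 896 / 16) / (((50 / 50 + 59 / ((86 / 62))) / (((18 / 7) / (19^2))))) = 244084728247 / 5619886272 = 43.43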